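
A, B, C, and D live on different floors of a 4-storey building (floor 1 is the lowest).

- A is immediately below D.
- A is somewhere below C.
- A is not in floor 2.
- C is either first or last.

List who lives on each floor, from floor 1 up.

A, D, B, C

From clue 1: A is in {1,2,3}.
From clues 1–2: A is in {1,2}.
From clues 1–3: A → floor 1, D → floor 2.
From clues 1–4: B → floor 3, C → floor 4.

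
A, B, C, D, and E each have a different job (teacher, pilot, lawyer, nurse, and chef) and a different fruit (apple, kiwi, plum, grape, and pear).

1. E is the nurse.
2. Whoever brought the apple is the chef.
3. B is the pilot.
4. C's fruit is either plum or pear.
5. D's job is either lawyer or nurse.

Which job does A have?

chef

Clue 1 rules out nurse for A's job.
With clues 1–3, pilot is impossible for A's job.
With clues 1–5, lawyer and teacher are impossible for A's job.
That leaves chef.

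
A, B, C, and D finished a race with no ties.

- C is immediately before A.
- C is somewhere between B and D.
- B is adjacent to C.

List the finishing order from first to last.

B, C, A, D

From clue 1: A is in {2,3,4}.
From clues 1–2: C → place 2, A → place 3.
From clues 1–3: B → place 1, D → place 4.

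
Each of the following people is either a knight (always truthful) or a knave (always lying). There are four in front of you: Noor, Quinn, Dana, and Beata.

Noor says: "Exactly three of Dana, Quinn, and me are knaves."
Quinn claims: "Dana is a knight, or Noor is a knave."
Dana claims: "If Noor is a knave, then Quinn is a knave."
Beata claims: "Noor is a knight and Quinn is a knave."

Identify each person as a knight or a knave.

Consider Noor. Suppose Noor is a knight.
Then Noor's own statement would have to be true, but it can't be — contradiction.
So Noor is a knave.
With that fixed, Quinn's statement is true, so Quinn is a knight.
With that fixed, Dana's statement is false, so Dana is a knave.
With that fixed, Beata's statement is false, so Beata is a knave.

Noor: knave, Quinn: knight, Dana: knave, Beata: knave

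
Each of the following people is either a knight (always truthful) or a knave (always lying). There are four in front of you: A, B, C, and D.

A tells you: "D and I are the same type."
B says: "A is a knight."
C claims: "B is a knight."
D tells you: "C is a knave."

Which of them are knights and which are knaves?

A: knave, B: knave, C: knave, D: knight

Consider A. Suppose A is a knight.
Then no assignment of the remaining roles makes every statement match its speaker's type — contradiction.
So A is a knave.
With that fixed, B's statement is false, so B is a knave.
With that fixed, C's statement is false, so C is a knave.
With that fixed, D's statement is true, so D is a knight.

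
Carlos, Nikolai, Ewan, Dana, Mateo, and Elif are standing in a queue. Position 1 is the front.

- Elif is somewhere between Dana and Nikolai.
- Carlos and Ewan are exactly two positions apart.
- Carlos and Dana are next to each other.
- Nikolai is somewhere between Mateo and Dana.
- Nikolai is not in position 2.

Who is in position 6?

With clue 1, Elif is ruled out for position 6.
With clues 1–4, Nikolai is ruled out for position 6.
With clues 1–5, Carlos, Dana, and Ewan are ruled out for position 6.
So position 6 is Mateo.

Mateo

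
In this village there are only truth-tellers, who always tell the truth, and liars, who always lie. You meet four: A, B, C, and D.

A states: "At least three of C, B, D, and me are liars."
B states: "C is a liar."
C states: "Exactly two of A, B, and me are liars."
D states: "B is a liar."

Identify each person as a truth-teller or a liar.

A: liar, B: liar, C: truth-teller, D: truth-teller

Consider A. Suppose A is a truth-teller.
Then no assignment of the remaining roles makes every statement match its speaker's type — contradiction.
So A is a liar.
Consider B. Suppose B is a truth-teller.
Then whichever role C has, C's statement has the wrong truth value — contradiction.
So B is a liar.
With that fixed, D's statement is true, so D is a truth-teller.
Consider C. Suppose C is a liar.
Then A's statement comes out true, contradicting A being a liar.
So C is a truth-teller.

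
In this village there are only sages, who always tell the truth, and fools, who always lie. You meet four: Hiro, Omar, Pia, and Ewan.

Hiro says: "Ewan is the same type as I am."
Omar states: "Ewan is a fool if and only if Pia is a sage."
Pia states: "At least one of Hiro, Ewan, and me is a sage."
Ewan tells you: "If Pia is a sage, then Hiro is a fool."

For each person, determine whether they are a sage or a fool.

Consider Hiro. Suppose Hiro is a sage.
Then no assignment of the remaining roles makes every statement match its speaker's type — contradiction.
So Hiro is a fool.
With that fixed, Ewan's statement is true, so Ewan is a sage.
With that fixed, Pia's statement is true, so Pia is a sage.
With that fixed, Omar's statement is false, so Omar is a fool.

Hiro: fool, Omar: fool, Pia: sage, Ewan: sage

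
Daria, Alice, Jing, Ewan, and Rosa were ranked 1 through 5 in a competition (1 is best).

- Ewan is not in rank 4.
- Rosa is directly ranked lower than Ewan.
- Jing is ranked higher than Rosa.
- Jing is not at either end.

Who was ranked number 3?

With clues 1–3, Alice, Daria, and Jing are ruled out for rank 3.
With clues 1–4, Rosa is ruled out for rank 3.
So rank 3 is Ewan.

Ewan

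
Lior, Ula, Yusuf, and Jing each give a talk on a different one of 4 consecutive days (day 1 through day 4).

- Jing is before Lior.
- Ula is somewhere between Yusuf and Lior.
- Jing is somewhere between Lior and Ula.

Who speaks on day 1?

With clue 1, Lior is ruled out for day 1.
With clues 1–2, Ula is ruled out for day 1.
With clues 1–3, Jing is ruled out for day 1.
So day 1 is Yusuf.

Yusuf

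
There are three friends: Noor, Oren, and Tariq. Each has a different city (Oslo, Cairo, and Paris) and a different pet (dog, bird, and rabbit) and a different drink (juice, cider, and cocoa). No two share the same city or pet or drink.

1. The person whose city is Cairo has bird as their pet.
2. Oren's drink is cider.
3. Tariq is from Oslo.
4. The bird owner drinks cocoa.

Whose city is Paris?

Oren

With clues 1–3, Tariq is impossible for the one with city Paris.
With clues 1–4, Noor is impossible for the one with city Paris.
That leaves Oren.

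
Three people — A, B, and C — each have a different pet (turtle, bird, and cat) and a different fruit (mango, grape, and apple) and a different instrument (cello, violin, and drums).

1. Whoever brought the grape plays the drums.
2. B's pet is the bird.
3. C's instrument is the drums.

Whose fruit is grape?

C

With clues 1–3, A and B are impossible for the one with fruit grape.
That leaves C.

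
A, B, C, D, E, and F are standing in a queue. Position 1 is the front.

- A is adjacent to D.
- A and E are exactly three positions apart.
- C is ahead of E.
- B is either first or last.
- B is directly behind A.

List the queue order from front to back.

C, E, F, D, A, B

From clues 1–3: A is in {1,2,3,5,6}.
From clues 1–4: B is in {1,6}.
From clues 1–5: C → position 1, E → position 2, F → position 3, D → position 4, A → position 5, B → position 6.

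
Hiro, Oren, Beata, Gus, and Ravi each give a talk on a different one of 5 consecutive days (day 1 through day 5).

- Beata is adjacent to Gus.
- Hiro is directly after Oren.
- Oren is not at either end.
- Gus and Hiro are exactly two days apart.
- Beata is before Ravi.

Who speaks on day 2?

Gus

With clues 1–2, Ravi is ruled out for day 2.
With clues 1–3, Hiro is ruled out for day 2.
With clues 1–5, Beata and Oren are ruled out for day 2.
So day 2 is Gus.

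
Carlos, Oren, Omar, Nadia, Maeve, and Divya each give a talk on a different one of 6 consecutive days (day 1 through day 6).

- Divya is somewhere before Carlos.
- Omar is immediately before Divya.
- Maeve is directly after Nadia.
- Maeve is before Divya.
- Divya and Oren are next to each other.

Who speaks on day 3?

With clues 1–4, Carlos, Divya, and Nadia are ruled out for day 3.
With clues 1–5, Maeve and Oren are ruled out for day 3.
So day 3 is Omar.

Omar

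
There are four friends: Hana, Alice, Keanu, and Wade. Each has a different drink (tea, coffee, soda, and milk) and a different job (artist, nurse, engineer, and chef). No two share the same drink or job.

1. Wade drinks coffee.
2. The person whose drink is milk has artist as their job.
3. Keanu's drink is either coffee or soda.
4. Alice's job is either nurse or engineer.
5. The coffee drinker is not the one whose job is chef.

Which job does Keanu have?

chef

With clues 1–3, artist is impossible for Keanu's job.
With clues 1–5, engineer and nurse are impossible for Keanu's job.
That leaves chef.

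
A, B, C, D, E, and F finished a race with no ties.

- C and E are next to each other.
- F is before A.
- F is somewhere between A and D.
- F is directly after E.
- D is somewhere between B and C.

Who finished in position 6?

With clues 1–2, F is ruled out for place 6.
With clues 1–3, D is ruled out for place 6.
With clues 1–4, C and E are ruled out for place 6.
With clues 1–5, B is ruled out for place 6.
So place 6 is A.

A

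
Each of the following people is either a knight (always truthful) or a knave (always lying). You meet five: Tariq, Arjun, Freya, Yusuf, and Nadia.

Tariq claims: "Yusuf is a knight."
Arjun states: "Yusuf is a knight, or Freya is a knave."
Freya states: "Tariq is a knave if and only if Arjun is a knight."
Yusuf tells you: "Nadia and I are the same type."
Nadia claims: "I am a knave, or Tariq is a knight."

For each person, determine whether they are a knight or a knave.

Tariq: knight, Arjun: knight, Freya: knave, Yusuf: knight, Nadia: knight

Consider Tariq. Suppose Tariq is a knave.
Then whichever role Nadia has, Nadia's statement has the wrong truth value — contradiction.
So Tariq is a knight.
With that fixed, Nadia's statement is true, so Nadia is a knight.
Consider Arjun. Suppose Arjun is a knave.
Then no assignment of the remaining roles makes every statement match its speaker's type — contradiction.
So Arjun is a knight.
With that fixed, Freya's statement is false, so Freya is a knave.
Consider Yusuf. Suppose Yusuf is a knave.
Then Tariq's statement comes out false, contradicting Tariq being a knight.
So Yusuf is a knight.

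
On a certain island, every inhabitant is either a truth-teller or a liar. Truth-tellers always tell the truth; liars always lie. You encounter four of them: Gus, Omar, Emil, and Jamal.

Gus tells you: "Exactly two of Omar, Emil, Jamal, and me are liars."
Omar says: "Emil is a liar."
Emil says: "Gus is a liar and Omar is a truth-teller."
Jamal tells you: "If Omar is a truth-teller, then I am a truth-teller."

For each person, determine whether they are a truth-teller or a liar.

Gus: truth-teller, Omar: truth-teller, Emil: liar, Jamal: liar

Consider Gus. Suppose Gus is a liar.
Then no assignment of the remaining roles makes every statement match its speaker's type — contradiction.
So Gus is a truth-teller.
With that fixed, Emil's statement is false, so Emil is a liar.
With that fixed, Omar's statement is true, so Omar is a truth-teller.
Consider Jamal. Suppose Jamal is a truth-teller.
Then Gus's statement comes out false, contradicting Gus being a truth-teller.
So Jamal is a liar.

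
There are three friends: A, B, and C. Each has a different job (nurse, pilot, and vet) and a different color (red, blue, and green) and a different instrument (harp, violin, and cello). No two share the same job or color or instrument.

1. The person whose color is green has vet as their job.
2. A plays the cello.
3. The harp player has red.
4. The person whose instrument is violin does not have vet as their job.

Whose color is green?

A

With clues 1–4, B and C are impossible for the one with color green.
That leaves A.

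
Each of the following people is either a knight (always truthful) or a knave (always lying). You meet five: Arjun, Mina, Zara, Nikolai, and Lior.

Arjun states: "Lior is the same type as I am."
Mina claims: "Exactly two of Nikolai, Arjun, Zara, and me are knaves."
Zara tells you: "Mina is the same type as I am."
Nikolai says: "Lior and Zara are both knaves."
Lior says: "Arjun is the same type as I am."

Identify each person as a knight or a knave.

Consider Arjun. Suppose Arjun is a knave.
Then whichever role Lior has, Lior's statement has the wrong truth value — contradiction.
So Arjun is a knight.
Consider Mina. Suppose Mina is a knave.
Then whichever role Zara has, Zara's statement has the wrong truth value — contradiction.
So Mina is a knight.
Consider Zara. Suppose Zara is a knight.
Then Mina's statement comes out false, contradicting Mina being a knight.
So Zara is a knave.
Consider Nikolai. Suppose Nikolai is a knight.
Then Mina's statement comes out false, contradicting Mina being a knight.
So Nikolai is a knave.
Consider Lior. Suppose Lior is a knave.
Then Arjun's statement comes out false, contradicting Arjun being a knight.
So Lior is a knight.

Arjun: knight, Mina: knight, Zara: knave, Nikolai: knave, Lior: knight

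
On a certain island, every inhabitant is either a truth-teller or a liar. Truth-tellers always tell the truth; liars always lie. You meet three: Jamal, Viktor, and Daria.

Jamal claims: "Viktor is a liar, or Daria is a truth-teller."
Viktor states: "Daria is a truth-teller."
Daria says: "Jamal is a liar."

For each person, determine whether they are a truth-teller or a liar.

Jamal: truth-teller, Viktor: liar, Daria: liar

Consider Jamal. Suppose Jamal is a liar.
Then no assignment of the remaining roles makes every statement match its speaker's type — contradiction.
So Jamal is a truth-teller.
With that fixed, Daria's statement is false, so Daria is a liar.
With that fixed, Viktor's statement is false, so Viktor is a liar.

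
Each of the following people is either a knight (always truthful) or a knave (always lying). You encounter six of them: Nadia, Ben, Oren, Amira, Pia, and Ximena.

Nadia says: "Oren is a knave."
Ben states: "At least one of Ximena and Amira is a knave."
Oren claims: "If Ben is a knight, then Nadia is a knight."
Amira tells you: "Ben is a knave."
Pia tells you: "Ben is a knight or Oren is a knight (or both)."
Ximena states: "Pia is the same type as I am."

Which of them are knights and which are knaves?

Nadia: knave, Ben: knave, Oren: knight, Amira: knight, Pia: knight, Ximena: knight

Consider Nadia. Suppose Nadia is a knight.
Then no assignment of the remaining roles makes every statement match its speaker's type — contradiction.
So Nadia is a knave.
Consider Ben. Suppose Ben is a knight.
Then no assignment of the remaining roles makes every statement match its speaker's type — contradiction.
So Ben is a knave.
With that fixed, Oren's statement is true, so Oren is a knight.
With that fixed, Amira's statement is true, so Amira is a knight.
With that fixed, Pia's statement is true, so Pia is a knight.
Consider Ximena. Suppose Ximena is a knave.
Then Ben's statement comes out true, contradicting Ben being a knave.
So Ximena is a knight.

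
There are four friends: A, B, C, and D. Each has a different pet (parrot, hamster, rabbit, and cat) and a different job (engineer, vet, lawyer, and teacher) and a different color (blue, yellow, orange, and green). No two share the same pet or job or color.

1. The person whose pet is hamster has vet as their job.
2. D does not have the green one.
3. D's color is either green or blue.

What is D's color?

With clues 1–2, green is impossible for D's color.
With clues 1–3, orange and yellow are impossible for D's color.
That leaves blue.

blue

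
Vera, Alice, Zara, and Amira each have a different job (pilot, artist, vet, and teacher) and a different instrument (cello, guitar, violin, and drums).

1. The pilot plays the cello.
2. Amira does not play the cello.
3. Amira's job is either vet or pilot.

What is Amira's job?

With clues 1–2, pilot is impossible for Amira's job.
With clues 1–3, artist and teacher are impossible for Amira's job.
That leaves vet.

vet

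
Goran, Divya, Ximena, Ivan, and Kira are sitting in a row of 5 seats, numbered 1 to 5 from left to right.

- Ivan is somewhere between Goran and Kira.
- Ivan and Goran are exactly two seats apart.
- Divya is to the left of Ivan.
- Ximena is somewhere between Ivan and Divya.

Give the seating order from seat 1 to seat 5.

Divya, Goran, Ximena, Ivan, Kira

From clue 1: Ivan is in {2,3,4}.
From clues 1–3: Ivan is in {3,4}.
From clues 1–4: Divya → seat 1, Goran → seat 2, Ximena → seat 3, Ivan → seat 4, Kira → seat 5.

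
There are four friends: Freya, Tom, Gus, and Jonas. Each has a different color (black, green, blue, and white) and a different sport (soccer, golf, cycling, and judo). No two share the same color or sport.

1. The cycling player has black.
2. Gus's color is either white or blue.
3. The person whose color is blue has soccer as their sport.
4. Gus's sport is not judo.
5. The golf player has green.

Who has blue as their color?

Gus

With clues 1–5, Freya, Jonas, and Tom are impossible for the one with color blue.
That leaves Gus.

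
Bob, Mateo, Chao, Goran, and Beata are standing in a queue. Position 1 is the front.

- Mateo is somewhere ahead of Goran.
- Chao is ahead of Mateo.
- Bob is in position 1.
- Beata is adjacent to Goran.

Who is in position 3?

Mateo

With clues 1–3, Bob and Goran are ruled out for position 3.
With clues 1–4, Beata and Chao are ruled out for position 3.
So position 3 is Mateo.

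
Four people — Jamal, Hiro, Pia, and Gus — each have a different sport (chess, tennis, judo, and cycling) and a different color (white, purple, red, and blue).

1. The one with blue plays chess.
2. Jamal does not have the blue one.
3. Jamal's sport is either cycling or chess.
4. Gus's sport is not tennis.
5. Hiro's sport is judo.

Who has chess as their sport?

Gus

With clues 1–2, Jamal is impossible for the one with sport chess.
With clues 1–5, Hiro and Pia are impossible for the one with sport chess.
That leaves Gus.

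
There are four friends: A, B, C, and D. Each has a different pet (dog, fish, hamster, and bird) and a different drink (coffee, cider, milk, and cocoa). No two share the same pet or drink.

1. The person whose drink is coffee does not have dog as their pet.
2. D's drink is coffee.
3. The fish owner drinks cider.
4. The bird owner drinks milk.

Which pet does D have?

With clues 1–2, dog is impossible for D's pet.
With clues 1–3, fish is impossible for D's pet.
With clues 1–4, bird is impossible for D's pet.
That leaves hamster.

hamster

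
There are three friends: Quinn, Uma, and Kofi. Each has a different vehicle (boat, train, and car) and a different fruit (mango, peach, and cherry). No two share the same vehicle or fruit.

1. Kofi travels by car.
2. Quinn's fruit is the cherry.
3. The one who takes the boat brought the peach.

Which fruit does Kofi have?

With clues 1–2, cherry is impossible for Kofi's fruit.
With clues 1–3, peach is impossible for Kofi's fruit.
That leaves mango.

mango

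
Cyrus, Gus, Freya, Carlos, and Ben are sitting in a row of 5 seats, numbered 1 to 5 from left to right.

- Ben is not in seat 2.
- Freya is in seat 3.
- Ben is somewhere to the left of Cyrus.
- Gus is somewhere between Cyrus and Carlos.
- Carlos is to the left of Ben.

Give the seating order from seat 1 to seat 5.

From clue 1: Ben is in {1,3,4,5}.
From clues 1–2: Freya → seat 3.
From clues 1–3: Ben is in {1,4}.
From clues 1–4: Cyrus is in {2,5}.
From clues 1–5: Carlos → seat 1, Gus → seat 2, Ben → seat 4, Cyrus → seat 5.

Carlos, Gus, Freya, Ben, Cyrus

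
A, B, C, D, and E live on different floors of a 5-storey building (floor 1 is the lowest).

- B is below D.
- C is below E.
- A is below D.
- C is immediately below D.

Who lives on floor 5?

With clue 1, B is ruled out for floor 5.
With clues 1–2, C is ruled out for floor 5.
With clues 1–3, A is ruled out for floor 5.
With clues 1–4, D is ruled out for floor 5.
So floor 5 is E.

E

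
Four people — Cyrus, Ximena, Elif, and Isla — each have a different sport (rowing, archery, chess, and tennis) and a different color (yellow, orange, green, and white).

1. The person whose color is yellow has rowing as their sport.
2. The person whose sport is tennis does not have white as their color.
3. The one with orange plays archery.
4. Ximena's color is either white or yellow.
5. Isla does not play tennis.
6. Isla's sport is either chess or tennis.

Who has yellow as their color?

Ximena

With clues 1–6, Cyrus, Elif, and Isla are impossible for the one with color yellow.
That leaves Ximena.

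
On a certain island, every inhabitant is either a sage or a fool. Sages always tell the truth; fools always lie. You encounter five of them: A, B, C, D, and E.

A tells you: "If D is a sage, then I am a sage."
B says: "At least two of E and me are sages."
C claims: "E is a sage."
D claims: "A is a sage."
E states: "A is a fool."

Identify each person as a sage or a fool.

Consider A. Suppose A is a fool.
Then no assignment of the remaining roles makes every statement match its speaker's type — contradiction.
So A is a sage.
With that fixed, D's statement is true, so D is a sage.
With that fixed, E's statement is false, so E is a fool.
With that fixed, B's statement is false, so B is a fool.
With that fixed, C's statement is false, so C is a fool.

A: sage, B: fool, C: fool, D: sage, E: fool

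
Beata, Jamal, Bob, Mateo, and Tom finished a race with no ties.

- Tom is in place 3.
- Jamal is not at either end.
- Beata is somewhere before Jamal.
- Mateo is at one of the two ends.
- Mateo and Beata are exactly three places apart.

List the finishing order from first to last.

Bob, Beata, Tom, Jamal, Mateo

From clue 1: Tom → place 3.
From clues 1–2: Jamal is in {2,4}.
From clues 1–3: Beata is in {1,2}.
From clues 1–5: Bob → place 1, Beata → place 2, Jamal → place 4, Mateo → place 5.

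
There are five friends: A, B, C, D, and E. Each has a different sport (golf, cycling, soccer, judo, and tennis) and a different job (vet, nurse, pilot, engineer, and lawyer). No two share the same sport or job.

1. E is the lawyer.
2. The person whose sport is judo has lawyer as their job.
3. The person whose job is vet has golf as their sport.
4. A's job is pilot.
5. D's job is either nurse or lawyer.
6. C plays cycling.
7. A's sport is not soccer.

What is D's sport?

With clues 1–2, judo is impossible for D's sport.
With clues 1–5, golf is impossible for D's sport.
With clues 1–6, cycling is impossible for D's sport.
With clues 1–7, tennis is impossible for D's sport.
That leaves soccer.

soccer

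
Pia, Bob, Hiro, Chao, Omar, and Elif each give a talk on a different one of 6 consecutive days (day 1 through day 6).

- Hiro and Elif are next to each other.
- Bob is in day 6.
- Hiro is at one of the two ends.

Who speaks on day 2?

Elif

With clues 1–2, Bob is ruled out for day 2.
With clues 1–3, Chao, Hiro, Omar, and Pia are ruled out for day 2.
So day 2 is Elif.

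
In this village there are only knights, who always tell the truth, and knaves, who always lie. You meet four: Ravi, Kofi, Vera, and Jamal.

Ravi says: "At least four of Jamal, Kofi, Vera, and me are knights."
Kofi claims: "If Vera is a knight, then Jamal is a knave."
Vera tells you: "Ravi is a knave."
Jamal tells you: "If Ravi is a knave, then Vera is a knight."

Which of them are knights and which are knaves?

Ravi: knave, Kofi: knave, Vera: knight, Jamal: knight

Consider Ravi. Suppose Ravi is a knight.
Then no assignment of the remaining roles makes every statement match its speaker's type — contradiction.
So Ravi is a knave.
With that fixed, Vera's statement is true, so Vera is a knight.
With that fixed, Jamal's statement is true, so Jamal is a knight.
With that fixed, Kofi's statement is false, so Kofi is a knave.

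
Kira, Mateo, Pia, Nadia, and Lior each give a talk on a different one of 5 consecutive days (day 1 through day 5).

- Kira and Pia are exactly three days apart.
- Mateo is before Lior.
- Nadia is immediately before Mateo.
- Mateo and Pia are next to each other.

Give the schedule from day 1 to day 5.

Kira, Nadia, Mateo, Pia, Lior

From clue 1: Kira is in {1,2,4,5}.
From clues 1–2: Mateo is in {1,2,3}.
From clues 1–3: Nadia → day 2, Mateo → day 3, Lior → day 5.
From clues 1–4: Kira → day 1, Pia → day 4.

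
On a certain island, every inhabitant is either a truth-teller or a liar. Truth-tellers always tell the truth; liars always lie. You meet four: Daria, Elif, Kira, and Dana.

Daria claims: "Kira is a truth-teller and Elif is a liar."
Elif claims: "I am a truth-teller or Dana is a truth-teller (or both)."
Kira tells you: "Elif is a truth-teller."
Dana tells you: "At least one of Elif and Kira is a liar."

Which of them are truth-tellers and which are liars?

Daria: liar, Elif: truth-teller, Kira: truth-teller, Dana: liar

Consider Daria. Suppose Daria is a truth-teller.
Then no assignment of the remaining roles makes every statement match its speaker's type — contradiction.
So Daria is a liar.
Consider Elif. Suppose Elif is a liar.
Then no assignment of the remaining roles makes every statement match its speaker's type — contradiction.
So Elif is a truth-teller.
With that fixed, Kira's statement is true, so Kira is a truth-teller.
With that fixed, Dana's statement is false, so Dana is a liar.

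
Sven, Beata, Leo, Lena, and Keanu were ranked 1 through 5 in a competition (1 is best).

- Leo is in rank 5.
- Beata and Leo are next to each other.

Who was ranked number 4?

Beata

With clue 1, Leo is ruled out for rank 4.
With clues 1–2, Keanu, Lena, and Sven are ruled out for rank 4.
So rank 4 is Beata.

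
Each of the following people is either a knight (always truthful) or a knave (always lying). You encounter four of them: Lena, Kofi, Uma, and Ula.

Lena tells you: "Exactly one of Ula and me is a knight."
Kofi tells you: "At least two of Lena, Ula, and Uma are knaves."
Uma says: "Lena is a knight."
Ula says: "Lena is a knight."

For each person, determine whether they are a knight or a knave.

Lena: knave, Kofi: knight, Uma: knave, Ula: knave

Consider Lena. Suppose Lena is a knight.
Then no assignment of the remaining roles makes every statement match its speaker's type — contradiction.
So Lena is a knave.
With that fixed, Uma's statement is false, so Uma is a knave.
With that fixed, Ula's statement is false, so Ula is a knave.
With that fixed, Kofi's statement is true, so Kofi is a knight.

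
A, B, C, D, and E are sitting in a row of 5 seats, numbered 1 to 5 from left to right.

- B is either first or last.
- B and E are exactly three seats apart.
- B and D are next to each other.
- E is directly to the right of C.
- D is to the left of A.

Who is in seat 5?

A

With clues 1–2, E is ruled out for seat 5.
With clues 1–3, D is ruled out for seat 5.
With clues 1–4, C is ruled out for seat 5.
With clues 1–5, B is ruled out for seat 5.
So seat 5 is A.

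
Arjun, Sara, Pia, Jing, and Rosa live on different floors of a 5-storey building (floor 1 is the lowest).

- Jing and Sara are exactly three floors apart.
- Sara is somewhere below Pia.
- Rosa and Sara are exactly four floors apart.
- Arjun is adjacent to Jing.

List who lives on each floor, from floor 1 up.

From clue 1: Sara is in {1,2,4,5}.
From clues 1–2: Sara is in {1,2,4}.
From clues 1–3: Sara → floor 1, Jing → floor 4, Rosa → floor 5.
From clues 1–4: Pia → floor 2, Arjun → floor 3.

Sara, Pia, Arjun, Jing, Rosa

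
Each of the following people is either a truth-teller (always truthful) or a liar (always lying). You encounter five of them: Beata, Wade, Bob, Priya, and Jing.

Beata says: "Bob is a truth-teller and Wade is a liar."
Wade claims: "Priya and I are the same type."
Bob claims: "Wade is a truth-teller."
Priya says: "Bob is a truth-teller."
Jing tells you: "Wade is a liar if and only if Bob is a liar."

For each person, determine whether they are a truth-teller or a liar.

Consider Beata. Suppose Beata is a truth-teller.
Then no assignment of the remaining roles makes every statement match its speaker's type — contradiction.
So Beata is a liar.
Consider Wade. Suppose Wade is a liar.
Then no assignment of the remaining roles makes every statement match its speaker's type — contradiction.
So Wade is a truth-teller.
With that fixed, Bob's statement is true, so Bob is a truth-teller.
With that fixed, Priya's statement is true, so Priya is a truth-teller.
With that fixed, Jing's statement is true, so Jing is a truth-teller.

Beata: liar, Wade: truth-teller, Bob: truth-teller, Priya: truth-teller, Jing: truth-teller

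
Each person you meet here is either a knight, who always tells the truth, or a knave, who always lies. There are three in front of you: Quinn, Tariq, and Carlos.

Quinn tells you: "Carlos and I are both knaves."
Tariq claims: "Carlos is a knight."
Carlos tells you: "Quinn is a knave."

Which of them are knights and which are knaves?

Consider Quinn. Suppose Quinn is a knight.
Then Quinn's own statement would have to be true, but it can't be — contradiction.
So Quinn is a knave.
With that fixed, Carlos's statement is true, so Carlos is a knight.
With that fixed, Tariq's statement is true, so Tariq is a knight.

Quinn: knave, Tariq: knight, Carlos: knight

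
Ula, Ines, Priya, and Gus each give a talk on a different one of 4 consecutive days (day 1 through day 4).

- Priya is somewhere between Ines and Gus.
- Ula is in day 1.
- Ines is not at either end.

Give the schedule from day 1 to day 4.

From clue 1: Priya is in {2,3}.
From clues 1–2: Ula → day 1, Priya → day 3.
From clues 1–3: Ines → day 2, Gus → day 4.

Ula, Ines, Priya, Gus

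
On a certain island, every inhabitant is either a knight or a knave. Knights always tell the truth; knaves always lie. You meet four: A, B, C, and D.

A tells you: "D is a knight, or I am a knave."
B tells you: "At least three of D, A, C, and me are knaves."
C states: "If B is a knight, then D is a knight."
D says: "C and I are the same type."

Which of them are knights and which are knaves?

Consider A. Suppose A is a knave.
Then A's own statement would have to be false, but it can't be — contradiction.
So A is a knight.
Consider B. Suppose B is a knight.
Then B's own statement would have to be true, but it can't be — contradiction.
So B is a knave.
With that fixed, C's statement is true, so C is a knight.
Consider D. Suppose D is a knave.
Then A's statement comes out false, contradicting A being a knight.
So D is a knight.

A: knight, B: knave, C: knight, D: knight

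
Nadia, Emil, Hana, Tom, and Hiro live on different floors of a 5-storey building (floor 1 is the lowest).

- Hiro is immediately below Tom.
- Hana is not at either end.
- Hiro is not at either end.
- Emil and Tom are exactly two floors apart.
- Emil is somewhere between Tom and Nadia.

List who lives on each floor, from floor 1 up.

From clue 1: Tom is in {2,3,4,5}.
From clues 1–2: Hana is in {2,3,4}.
From clues 1–4: Nadia is in {1,5}.
From clues 1–5: Nadia → floor 1, Hana → floor 2, Emil → floor 3, Hiro → floor 4, Tom → floor 5.

Nadia, Hana, Emil, Hiro, Tom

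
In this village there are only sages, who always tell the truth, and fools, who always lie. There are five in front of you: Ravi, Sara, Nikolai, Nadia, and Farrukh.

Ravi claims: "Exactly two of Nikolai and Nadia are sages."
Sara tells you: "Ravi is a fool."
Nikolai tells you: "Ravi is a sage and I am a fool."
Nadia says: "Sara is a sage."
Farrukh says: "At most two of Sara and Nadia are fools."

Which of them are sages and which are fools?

Regardless of anyone's role, Farrukh's statement is true, so Farrukh is a sage.
Consider Ravi. Suppose Ravi is a sage.
Then whichever role Nikolai has, Nikolai's statement has the wrong truth value — contradiction.
So Ravi is a fool.
With that fixed, Sara's statement is true, so Sara is a sage.
With that fixed, Nikolai's statement is false, so Nikolai is a fool.
With that fixed, Nadia's statement is true, so Nadia is a sage.

Ravi: fool, Sara: sage, Nikolai: fool, Nadia: sage, Farrukh: sage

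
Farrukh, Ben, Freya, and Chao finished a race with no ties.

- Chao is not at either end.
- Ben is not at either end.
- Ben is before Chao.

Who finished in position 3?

Chao

With clues 1–2, Farrukh and Freya are ruled out for place 3.
With clues 1–3, Ben is ruled out for place 3.
So place 3 is Chao.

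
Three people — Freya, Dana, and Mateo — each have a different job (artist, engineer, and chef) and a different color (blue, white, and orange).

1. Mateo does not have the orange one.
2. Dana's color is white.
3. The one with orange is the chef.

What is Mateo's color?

Clue 1 rules out orange for Mateo's color.
With clues 1–2, white is impossible for Mateo's color.
That leaves blue.

blue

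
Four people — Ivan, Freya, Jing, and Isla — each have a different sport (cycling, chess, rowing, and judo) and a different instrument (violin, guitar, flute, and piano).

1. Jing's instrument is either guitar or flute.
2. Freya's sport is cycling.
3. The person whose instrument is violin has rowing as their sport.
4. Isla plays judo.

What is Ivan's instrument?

violin

With clues 1–4, flute, guitar, and piano are impossible for Ivan's instrument.
That leaves violin.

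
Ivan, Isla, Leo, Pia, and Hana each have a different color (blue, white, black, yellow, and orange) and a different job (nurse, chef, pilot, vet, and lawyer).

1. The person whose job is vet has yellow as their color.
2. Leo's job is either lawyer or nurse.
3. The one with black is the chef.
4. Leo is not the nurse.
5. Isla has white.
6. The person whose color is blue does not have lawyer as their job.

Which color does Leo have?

With clues 1–2, yellow is impossible for Leo's color.
With clues 1–3, black is impossible for Leo's color.
With clues 1–5, white is impossible for Leo's color.
With clues 1–6, blue is impossible for Leo's color.
That leaves orange.

orange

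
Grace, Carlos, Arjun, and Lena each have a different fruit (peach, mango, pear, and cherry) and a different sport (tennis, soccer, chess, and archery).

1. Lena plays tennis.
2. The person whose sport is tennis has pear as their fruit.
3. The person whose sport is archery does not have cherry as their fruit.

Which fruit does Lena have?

pear

With clues 1–2, cherry, mango, and peach are impossible for Lena's fruit.
That leaves pear.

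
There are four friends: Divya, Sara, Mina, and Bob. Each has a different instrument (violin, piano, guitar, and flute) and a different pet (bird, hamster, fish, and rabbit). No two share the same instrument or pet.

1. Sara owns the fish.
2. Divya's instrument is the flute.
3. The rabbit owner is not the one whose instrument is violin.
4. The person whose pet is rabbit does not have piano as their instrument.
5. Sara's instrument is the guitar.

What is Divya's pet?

rabbit

Clue 1 rules out fish for Divya's pet.
With clues 1–5, bird and hamster are impossible for Divya's pet.
That leaves rabbit.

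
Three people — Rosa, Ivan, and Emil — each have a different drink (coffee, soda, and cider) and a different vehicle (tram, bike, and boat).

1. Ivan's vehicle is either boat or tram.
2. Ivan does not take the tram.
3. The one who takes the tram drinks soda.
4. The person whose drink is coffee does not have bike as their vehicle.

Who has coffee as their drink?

Ivan

With clues 1–4, Emil and Rosa are impossible for the one with drink coffee.
That leaves Ivan.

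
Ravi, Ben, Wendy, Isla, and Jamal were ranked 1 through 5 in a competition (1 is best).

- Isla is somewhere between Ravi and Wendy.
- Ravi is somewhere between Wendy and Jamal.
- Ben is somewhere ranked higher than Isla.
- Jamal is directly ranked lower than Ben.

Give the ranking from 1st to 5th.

Ben, Jamal, Ravi, Isla, Wendy

From clue 1: Isla is in {2,3,4}.
From clues 1–2: Ravi is in {2,3,4}.
From clues 1–3: Isla is in {3,4}.
From clues 1–4: Ben → rank 1, Jamal → rank 2, Ravi → rank 3, Isla → rank 4, Wendy → rank 5.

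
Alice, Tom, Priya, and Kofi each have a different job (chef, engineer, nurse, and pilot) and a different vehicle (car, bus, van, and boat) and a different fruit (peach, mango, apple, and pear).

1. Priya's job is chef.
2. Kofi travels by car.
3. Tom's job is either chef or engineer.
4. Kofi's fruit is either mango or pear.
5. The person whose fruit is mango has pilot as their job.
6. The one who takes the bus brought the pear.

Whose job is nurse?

Clue 1 rules out Priya for the one with job nurse.
With clues 1–3, Tom is impossible for the one with job nurse.
With clues 1–6, Kofi is impossible for the one with job nurse.
That leaves Alice.

Alice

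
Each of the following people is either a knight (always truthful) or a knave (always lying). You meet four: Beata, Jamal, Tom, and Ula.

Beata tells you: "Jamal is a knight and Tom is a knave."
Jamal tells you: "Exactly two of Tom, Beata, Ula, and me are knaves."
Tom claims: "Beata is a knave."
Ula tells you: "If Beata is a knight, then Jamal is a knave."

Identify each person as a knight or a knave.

Beata: knight, Jamal: knight, Tom: knave, Ula: knave

Consider Beata. Suppose Beata is a knave.
Then no assignment of the remaining roles makes every statement match its speaker's type — contradiction.
So Beata is a knight.
With that fixed, Tom's statement is false, so Tom is a knave.
Consider Jamal. Suppose Jamal is a knave.
Then Beata's statement comes out false, contradicting Beata being a knight.
So Jamal is a knight.
With that fixed, Ula's statement is false, so Ula is a knave.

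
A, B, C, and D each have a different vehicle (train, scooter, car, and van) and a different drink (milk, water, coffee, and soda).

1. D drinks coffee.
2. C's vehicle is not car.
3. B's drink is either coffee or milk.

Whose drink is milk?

Clue 1 rules out D for the one with drink milk.
With clues 1–3, A and C are impossible for the one with drink milk.
That leaves B.

B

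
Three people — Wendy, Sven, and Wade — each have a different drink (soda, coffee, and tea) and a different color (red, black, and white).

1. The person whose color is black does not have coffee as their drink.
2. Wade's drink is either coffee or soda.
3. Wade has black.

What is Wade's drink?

soda

With clues 1–2, tea is impossible for Wade's drink.
With clues 1–3, coffee is impossible for Wade's drink.
That leaves soda.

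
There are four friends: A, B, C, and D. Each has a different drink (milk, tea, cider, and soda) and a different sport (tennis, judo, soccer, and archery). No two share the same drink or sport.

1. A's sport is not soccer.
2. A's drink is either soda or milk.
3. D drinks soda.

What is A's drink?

milk

With clues 1–2, cider and tea are impossible for A's drink.
With clues 1–3, soda is impossible for A's drink.
That leaves milk.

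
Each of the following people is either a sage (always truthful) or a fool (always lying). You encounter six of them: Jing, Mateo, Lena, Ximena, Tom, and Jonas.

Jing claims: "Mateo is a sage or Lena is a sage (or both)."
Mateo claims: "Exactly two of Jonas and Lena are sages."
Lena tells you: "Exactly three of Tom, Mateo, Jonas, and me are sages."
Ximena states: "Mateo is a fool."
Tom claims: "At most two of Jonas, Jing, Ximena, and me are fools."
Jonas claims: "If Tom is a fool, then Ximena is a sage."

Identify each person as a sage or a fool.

Consider Jing. Suppose Jing is a sage.
Then no assignment of the remaining roles makes every statement match its speaker's type — contradiction.
So Jing is a fool.
Consider Mateo. Suppose Mateo is a sage.
Then Jing's statement comes out true, contradicting Jing being a fool.
So Mateo is a fool.
With that fixed, Ximena's statement is true, so Ximena is a sage.
With that fixed, Jonas's statement is true, so Jonas is a sage.
With that fixed, Tom's statement is true, so Tom is a sage.
Consider Lena. Suppose Lena is a sage.
Then Jing's statement comes out true, contradicting Jing being a fool.
So Lena is a fool.

Jing: fool, Mateo: fool, Lena: fool, Ximena: sage, Tom: sage, Jonas: sage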